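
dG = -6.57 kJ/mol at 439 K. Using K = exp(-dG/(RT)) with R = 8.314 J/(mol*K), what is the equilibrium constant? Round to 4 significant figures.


dG is in kJ/mol; multiply by 1000 to match R in J/(mol*K).
RT = 8.314 * 439 = 3649.846 J/mol
exponent = -dG*1000 / (RT) = -(-6.57*1000) / 3649.846 = 1.80007595
K = exp(1.80007595)
K = 6.050107, rounded to 4 significant figures:

6.050


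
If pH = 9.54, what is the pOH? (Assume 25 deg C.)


At 25 deg C, pH + pOH = 14.
pOH = 14 - pH = 14 - 9.54
pOH = 4.46:

4.46


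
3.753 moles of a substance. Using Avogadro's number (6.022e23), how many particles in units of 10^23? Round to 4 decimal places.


N = n * NA, then divide by 1e23 for the requested units.
N / 1e23 = n * 6.022
N / 1e23 = 3.753 * 6.022
N / 1e23 = 22.600566, rounded to 4 dp:

22.6006


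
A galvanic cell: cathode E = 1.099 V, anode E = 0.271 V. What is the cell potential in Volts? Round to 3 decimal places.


Standard cell potential: E_cell = E_cathode - E_anode.
E_cell = 1.099 - (0.271)
E_cell = 0.828 V, rounded to 3 dp:

0.828 V


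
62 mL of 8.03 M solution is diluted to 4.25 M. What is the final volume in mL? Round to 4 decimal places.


Dilution: M1*V1 = M2*V2, solve for V2.
V2 = M1*V1 / M2
V2 = 8.03 * 62 / 4.25
V2 = 497.86 / 4.25
V2 = 117.14352941 mL, rounded to 4 dp:

117.1435 mL


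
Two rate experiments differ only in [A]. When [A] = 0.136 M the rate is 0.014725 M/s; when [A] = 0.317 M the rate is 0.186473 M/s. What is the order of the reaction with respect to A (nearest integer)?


Rate is proportional to [A]^n, so rate2/rate1 = ([A]2/[A]1)^n. Take logs to solve for n.
rate2/rate1 = 0.186473 / 0.014725 = 12.6637
[A]2/[A]1 = 0.317 / 0.136 = 2.3309
n = ln(12.6637) / ln(2.3309) = 3.0
Nearest integer order:

3


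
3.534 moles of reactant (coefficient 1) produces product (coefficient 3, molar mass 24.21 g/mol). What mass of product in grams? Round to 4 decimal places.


Use the coefficient ratio to convert reactant moles to product moles, then multiply by the product's molar mass.
moles_P = moles_R * (coeff_P / coeff_R) = 3.534 * (3/1) = 10.602
mass_P = moles_P * M_P = 10.602 * 24.21
mass_P = 256.67442 g, rounded to 4 dp:

256.6744 g


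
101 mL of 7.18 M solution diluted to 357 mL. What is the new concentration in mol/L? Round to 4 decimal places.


Dilution: M1*V1 = M2*V2, solve for M2.
M2 = M1*V1 / V2
M2 = 7.18 * 101 / 357
M2 = 725.18 / 357
M2 = 2.03131653 mol/L, rounded to 4 dp:

2.0313 mol/L


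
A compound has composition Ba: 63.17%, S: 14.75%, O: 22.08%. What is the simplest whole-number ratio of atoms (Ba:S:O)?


Assume 100 g of compound, divide each mass% by atomic mass to get moles, then normalize by the smallest to get a raw atom ratio.
Moles per 100 g: Ba: 63.17/137.327 = 0.46, S: 14.75/32.065 = 0.46, O: 22.08/15.999 = 1.3801
Raw ratio (divide by min = 0.46): Ba: 1.0, S: 1.0, O: 3.0
Multiply by 1 to clear fractions: Ba: 1.0 ~= 1, S: 1.0 ~= 1, O: 3.0 ~= 3
Reduce by GCD to get the simplest whole-number ratio:

1:1:3


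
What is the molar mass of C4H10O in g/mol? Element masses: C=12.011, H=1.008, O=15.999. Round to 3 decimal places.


M = sum(count * atomic_mass) over atoms.
M = 4*12.011 + 10*1.008 + 1*15.999
M = 48.044 + 10.08 + 15.999
M = 74.123 g/mol, rounded to 3 dp:

74.123 g/mol


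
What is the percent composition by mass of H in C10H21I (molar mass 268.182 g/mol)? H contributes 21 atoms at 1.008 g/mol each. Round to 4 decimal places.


pct = 100 * (n_elem * M_elem) / M_total
mass_contribution = 21 * 1.008 = 21.168 g/mol
pct = 100 * 21.168 / 268.182
pct = 7.89314719 %, rounded to 4 dp:

7.8931 %


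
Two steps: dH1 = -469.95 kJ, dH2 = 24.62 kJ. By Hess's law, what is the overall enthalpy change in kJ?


Hess's law: enthalpy is a state function, so add the step enthalpies.
dH_total = dH1 + dH2 = -469.95 + (24.62)
dH_total = -445.33 kJ:

-445.33 kJ


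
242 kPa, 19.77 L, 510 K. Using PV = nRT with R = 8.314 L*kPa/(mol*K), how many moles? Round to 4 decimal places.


PV = nRT, solve for n = PV / (RT).
PV = 242 * 19.77 = 4784.34
RT = 8.314 * 510 = 4240.14
n = 4784.34 / 4240.14
n = 1.12834482 mol, rounded to 4 dp:

1.1283 mol


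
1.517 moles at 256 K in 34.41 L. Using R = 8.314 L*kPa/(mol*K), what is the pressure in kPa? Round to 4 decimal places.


PV = nRT, solve for P = nRT / V.
nRT = 1.517 * 8.314 * 256 = 3228.7585
P = 3228.7585 / 34.41
P = 93.83198198 kPa, rounded to 4 dp:

93.8320 kPa


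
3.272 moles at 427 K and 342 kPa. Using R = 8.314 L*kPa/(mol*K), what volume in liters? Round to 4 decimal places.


PV = nRT, solve for V = nRT / P.
nRT = 3.272 * 8.314 * 427 = 11615.8552
V = 11615.8552 / 342
V = 33.96448889 L, rounded to 4 dp:

33.9645 L


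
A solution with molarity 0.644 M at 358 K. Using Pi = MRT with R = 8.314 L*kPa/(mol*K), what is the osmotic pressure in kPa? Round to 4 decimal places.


Osmotic pressure (van't Hoff): Pi = M*R*T.
RT = 8.314 * 358 = 2976.412
Pi = 0.644 * 2976.412
Pi = 1916.809328 kPa, rounded to 4 dp:

1916.8093 kPa


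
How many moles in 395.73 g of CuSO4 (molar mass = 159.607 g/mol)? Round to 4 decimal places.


n = mass / M
n = 395.73 / 159.607
n = 2.47940253 mol, rounded to 4 dp:

2.4794 mol


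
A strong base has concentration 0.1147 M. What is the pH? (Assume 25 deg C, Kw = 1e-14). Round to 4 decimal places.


A strong base dissociates completely, so [OH-] equals the given concentration.
pOH = -log10([OH-]) = -log10(0.1147) = 0.940437
pH = 14 - pOH = 14 - 0.940437
pH = 13.059563, rounded to 4 dp:

13.0596


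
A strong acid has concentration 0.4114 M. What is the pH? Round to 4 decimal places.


A strong acid dissociates completely, so [H+] equals the given concentration.
pH = -log10([H+]) = -log10(0.4114)
pH = 0.38573571, rounded to 4 dp:

0.3857


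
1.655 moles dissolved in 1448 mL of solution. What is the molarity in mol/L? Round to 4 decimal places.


Convert volume to liters: V_L = V_mL / 1000.
V_L = 1448 / 1000 = 1.448 L
M = n / V_L = 1.655 / 1.448
M = 1.1429558 mol/L, rounded to 4 dp:

1.1430 mol/L


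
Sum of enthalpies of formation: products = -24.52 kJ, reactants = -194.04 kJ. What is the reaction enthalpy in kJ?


dH_rxn = sum(dH_f products) - sum(dH_f reactants)
dH_rxn = -24.52 - (-194.04)
dH_rxn = 169.52 kJ:

169.52 kJ


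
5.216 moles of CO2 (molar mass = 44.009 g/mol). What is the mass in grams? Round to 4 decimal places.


mass = n * M
mass = 5.216 * 44.009
mass = 229.550944 g, rounded to 4 dp:

229.5509 g


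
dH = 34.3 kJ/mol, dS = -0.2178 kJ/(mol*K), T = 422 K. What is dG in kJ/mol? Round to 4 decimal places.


Gibbs: dG = dH - T*dS (consistent units, dS already in kJ/(mol*K)).
T*dS = 422 * -0.2178 = -91.9116
dG = 34.3 - (-91.9116)
dG = 126.2116 kJ/mol, rounded to 4 dp:

126.2116 kJ/mol


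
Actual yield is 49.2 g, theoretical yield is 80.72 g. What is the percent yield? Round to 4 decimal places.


% yield = 100 * actual / theoretical
% yield = 100 * 49.2 / 80.72
% yield = 60.95143707 %, rounded to 4 dp:

60.9514 %


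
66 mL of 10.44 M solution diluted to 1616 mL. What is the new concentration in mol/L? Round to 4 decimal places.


Dilution: M1*V1 = M2*V2, solve for M2.
M2 = M1*V1 / V2
M2 = 10.44 * 66 / 1616
M2 = 689.04 / 1616
M2 = 0.42638614 mol/L, rounded to 4 dp:

0.4264 mol/L


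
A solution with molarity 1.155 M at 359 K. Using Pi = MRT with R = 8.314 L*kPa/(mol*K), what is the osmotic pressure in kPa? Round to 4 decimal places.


Osmotic pressure (van't Hoff): Pi = M*R*T.
RT = 8.314 * 359 = 2984.726
Pi = 1.155 * 2984.726
Pi = 3447.35853 kPa, rounded to 4 dp:

3447.3585 kPa


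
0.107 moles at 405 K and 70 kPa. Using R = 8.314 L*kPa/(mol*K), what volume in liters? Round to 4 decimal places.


PV = nRT, solve for V = nRT / P.
nRT = 0.107 * 8.314 * 405 = 360.2872
V = 360.2872 / 70
V = 5.14696 L, rounded to 4 dp:

5.1470 L


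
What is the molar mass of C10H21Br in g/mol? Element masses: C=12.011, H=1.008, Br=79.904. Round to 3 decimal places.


M = sum(count * atomic_mass) over atoms.
M = 10*12.011 + 21*1.008 + 1*79.904
M = 120.11 + 21.168 + 79.904
M = 221.182 g/mol, rounded to 3 dp:

221.182 g/mol


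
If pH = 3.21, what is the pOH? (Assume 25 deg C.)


At 25 deg C, pH + pOH = 14.
pOH = 14 - pH = 14 - 3.21
pOH = 10.79:

10.79


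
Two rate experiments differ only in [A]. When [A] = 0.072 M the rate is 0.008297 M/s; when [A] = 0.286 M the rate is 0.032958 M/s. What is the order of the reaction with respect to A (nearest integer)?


Rate is proportional to [A]^n, so rate2/rate1 = ([A]2/[A]1)^n. Take logs to solve for n.
rate2/rate1 = 0.032958 / 0.008297 = 3.9723
[A]2/[A]1 = 0.286 / 0.072 = 3.9722
n = ln(3.9723) / ln(3.9722) = 1.0
Nearest integer order:

1


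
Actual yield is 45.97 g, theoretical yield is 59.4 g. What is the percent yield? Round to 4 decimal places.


% yield = 100 * actual / theoretical
% yield = 100 * 45.97 / 59.4
% yield = 77.39057239 %, rounded to 4 dp:

77.3906 %


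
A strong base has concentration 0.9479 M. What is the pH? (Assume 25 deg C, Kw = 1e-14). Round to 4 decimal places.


A strong base dissociates completely, so [OH-] equals the given concentration.
pOH = -log10([OH-]) = -log10(0.9479) = 0.023237
pH = 14 - pOH = 14 - 0.023237
pH = 13.976763, rounded to 4 dp:

13.9768


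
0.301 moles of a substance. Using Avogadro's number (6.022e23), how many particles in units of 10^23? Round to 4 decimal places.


N = n * NA, then divide by 1e23 for the requested units.
N / 1e23 = n * 6.022
N / 1e23 = 0.301 * 6.022
N / 1e23 = 1.812622, rounded to 4 dp:

1.8126


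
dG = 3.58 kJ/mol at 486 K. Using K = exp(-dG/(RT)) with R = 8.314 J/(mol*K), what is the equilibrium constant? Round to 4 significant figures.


dG is in kJ/mol; multiply by 1000 to match R in J/(mol*K).
RT = 8.314 * 486 = 4040.604 J/mol
exponent = -dG*1000 / (RT) = -(3.58*1000) / 4040.604 = -0.88600615
K = exp(-0.88600615)
K = 0.41229913, rounded to 4 significant figures:

0.4123


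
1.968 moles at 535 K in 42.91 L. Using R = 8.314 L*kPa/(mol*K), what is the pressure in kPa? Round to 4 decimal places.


PV = nRT, solve for P = nRT / V.
nRT = 1.968 * 8.314 * 535 = 8753.6443
P = 8753.6443 / 42.91
P = 204.00010021 kPa, rounded to 4 dp:

204.0001 kPa


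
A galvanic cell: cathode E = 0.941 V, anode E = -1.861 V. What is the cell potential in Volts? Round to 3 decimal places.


Standard cell potential: E_cell = E_cathode - E_anode.
E_cell = 0.941 - (-1.861)
E_cell = 2.802 V, rounded to 3 dp:

2.802 V


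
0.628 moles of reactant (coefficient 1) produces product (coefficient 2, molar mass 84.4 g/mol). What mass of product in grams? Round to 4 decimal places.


Use the coefficient ratio to convert reactant moles to product moles, then multiply by the product's molar mass.
moles_P = moles_R * (coeff_P / coeff_R) = 0.628 * (2/1) = 1.256
mass_P = moles_P * M_P = 1.256 * 84.4
mass_P = 106.0064 g, rounded to 4 dp:

106.0064 g


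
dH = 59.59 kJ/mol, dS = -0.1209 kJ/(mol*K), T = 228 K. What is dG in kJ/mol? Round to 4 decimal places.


Gibbs: dG = dH - T*dS (consistent units, dS already in kJ/(mol*K)).
T*dS = 228 * -0.1209 = -27.5652
dG = 59.59 - (-27.5652)
dG = 87.1552 kJ/mol, rounded to 4 dp:

87.1552 kJ/mol


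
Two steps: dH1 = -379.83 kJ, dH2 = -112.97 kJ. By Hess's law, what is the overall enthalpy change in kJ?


Hess's law: enthalpy is a state function, so add the step enthalpies.
dH_total = dH1 + dH2 = -379.83 + (-112.97)
dH_total = -492.8 kJ:

-492.80 kJ


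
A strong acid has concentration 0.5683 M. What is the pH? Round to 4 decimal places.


A strong acid dissociates completely, so [H+] equals the given concentration.
pH = -log10([H+]) = -log10(0.5683)
pH = 0.24542234, rounded to 4 dp:

0.2454


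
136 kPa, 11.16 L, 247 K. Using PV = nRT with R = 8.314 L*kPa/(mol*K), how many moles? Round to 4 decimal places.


PV = nRT, solve for n = PV / (RT).
PV = 136 * 11.16 = 1517.76
RT = 8.314 * 247 = 2053.558
n = 1517.76 / 2053.558
n = 0.73908796 mol, rounded to 4 dp:

0.7391 mol


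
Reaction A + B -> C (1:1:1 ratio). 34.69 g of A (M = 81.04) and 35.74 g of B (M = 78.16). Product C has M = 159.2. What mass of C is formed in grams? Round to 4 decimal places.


Find moles of each reactant; the smaller value is the limiting reagent in a 1:1:1 reaction, so moles_C equals moles of the limiter.
n_A = mass_A / M_A = 34.69 / 81.04 = 0.42806 mol
n_B = mass_B / M_B = 35.74 / 78.16 = 0.457267 mol
Limiting reagent: A (smaller), n_limiting = 0.42806 mol
mass_C = n_limiting * M_C = 0.42806 * 159.2
mass_C = 68.147152 g, rounded to 4 dp:

68.1472 g


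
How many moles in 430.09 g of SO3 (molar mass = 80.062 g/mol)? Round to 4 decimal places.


n = mass / M
n = 430.09 / 80.062
n = 5.37196173 mol, rounded to 4 dp:

5.3720 mol


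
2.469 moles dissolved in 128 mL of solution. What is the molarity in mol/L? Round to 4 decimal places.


Convert volume to liters: V_L = V_mL / 1000.
V_L = 128 / 1000 = 0.128 L
M = n / V_L = 2.469 / 0.128
M = 19.2890625 mol/L, rounded to 4 dp:

19.2891 mol/L


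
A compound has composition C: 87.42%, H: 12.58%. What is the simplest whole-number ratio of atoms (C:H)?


Assume 100 g of compound, divide each mass% by atomic mass to get moles, then normalize by the smallest to get a raw atom ratio.
Moles per 100 g: C: 87.42/12.011 = 7.2783, H: 12.58/1.008 = 12.4802
Raw ratio (divide by min = 7.2783): C: 1.0, H: 1.715
Multiply by 7 to clear fractions: C: 7.0 ~= 7, H: 12.003 ~= 12
Reduce by GCD to get the simplest whole-number ratio:

7:12


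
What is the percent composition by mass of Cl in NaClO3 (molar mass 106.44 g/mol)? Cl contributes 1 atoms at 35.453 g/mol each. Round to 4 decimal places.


pct = 100 * (n_elem * M_elem) / M_total
mass_contribution = 1 * 35.453 = 35.453 g/mol
pct = 100 * 35.453 / 106.44
pct = 33.30796693 %, rounded to 4 dp:

33.3080 %


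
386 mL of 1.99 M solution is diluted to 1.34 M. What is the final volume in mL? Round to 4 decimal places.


Dilution: M1*V1 = M2*V2, solve for V2.
V2 = M1*V1 / M2
V2 = 1.99 * 386 / 1.34
V2 = 768.14 / 1.34
V2 = 573.23880597 mL, rounded to 4 dp:

573.2388 mL


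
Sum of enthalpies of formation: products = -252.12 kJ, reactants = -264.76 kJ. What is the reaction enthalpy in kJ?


dH_rxn = sum(dH_f products) - sum(dH_f reactants)
dH_rxn = -252.12 - (-264.76)
dH_rxn = 12.64 kJ:

12.64 kJ


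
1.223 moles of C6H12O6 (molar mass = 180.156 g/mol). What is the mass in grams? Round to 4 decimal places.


mass = n * M
mass = 1.223 * 180.156
mass = 220.330788 g, rounded to 4 dp:

220.3308 g


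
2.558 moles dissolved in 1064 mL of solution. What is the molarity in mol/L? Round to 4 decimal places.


Convert volume to liters: V_L = V_mL / 1000.
V_L = 1064 / 1000 = 1.064 L
M = n / V_L = 2.558 / 1.064
M = 2.40413534 mol/L, rounded to 4 dp:

2.4041 mol/L


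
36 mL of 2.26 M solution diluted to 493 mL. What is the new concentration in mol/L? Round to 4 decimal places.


Dilution: M1*V1 = M2*V2, solve for M2.
M2 = M1*V1 / V2
M2 = 2.26 * 36 / 493
M2 = 81.36 / 493
M2 = 0.16503043 mol/L, rounded to 4 dp:

0.1650 mol/L


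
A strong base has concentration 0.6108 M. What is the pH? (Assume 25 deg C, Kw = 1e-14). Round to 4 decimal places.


A strong base dissociates completely, so [OH-] equals the given concentration.
pOH = -log10([OH-]) = -log10(0.6108) = 0.214101
pH = 14 - pOH = 14 - 0.214101
pH = 13.785899, rounded to 4 dp:

13.7859


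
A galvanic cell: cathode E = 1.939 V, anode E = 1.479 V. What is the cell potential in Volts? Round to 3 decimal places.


Standard cell potential: E_cell = E_cathode - E_anode.
E_cell = 1.939 - (1.479)
E_cell = 0.46 V, rounded to 3 dp:

0.460 V


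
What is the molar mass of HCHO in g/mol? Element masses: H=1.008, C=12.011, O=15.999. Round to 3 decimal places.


M = sum(count * atomic_mass) over atoms.
M = 2*1.008 + 1*12.011 + 1*15.999
M = 2.016 + 12.011 + 15.999
M = 30.026 g/mol, rounded to 3 dp:

30.026 g/mol


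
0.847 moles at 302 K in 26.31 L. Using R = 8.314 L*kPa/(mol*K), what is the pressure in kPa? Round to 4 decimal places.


PV = nRT, solve for P = nRT / V.
nRT = 0.847 * 8.314 * 302 = 2126.6713
P = 2126.6713 / 26.31
P = 80.83129228 kPa, rounded to 4 dp:

80.8313 kPa


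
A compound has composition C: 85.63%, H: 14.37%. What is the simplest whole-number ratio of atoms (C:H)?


Assume 100 g of compound, divide each mass% by atomic mass to get moles, then normalize by the smallest to get a raw atom ratio.
Moles per 100 g: C: 85.63/12.011 = 7.1293, H: 14.37/1.008 = 14.256
Raw ratio (divide by min = 7.1293): C: 1.0, H: 2.0
Multiply by 1 to clear fractions: C: 1.0 ~= 1, H: 2.0 ~= 2
Reduce by GCD to get the simplest whole-number ratio:

1:2


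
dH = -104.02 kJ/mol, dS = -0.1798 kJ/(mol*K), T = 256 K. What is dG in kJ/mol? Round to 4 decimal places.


Gibbs: dG = dH - T*dS (consistent units, dS already in kJ/(mol*K)).
T*dS = 256 * -0.1798 = -46.0288
dG = -104.02 - (-46.0288)
dG = -57.9912 kJ/mol, rounded to 4 dp:

-57.9912 kJ/mol


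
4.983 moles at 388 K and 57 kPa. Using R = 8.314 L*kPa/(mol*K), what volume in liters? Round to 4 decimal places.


PV = nRT, solve for V = nRT / P.
nRT = 4.983 * 8.314 * 388 = 16074.3209
V = 16074.3209 / 57
V = 282.00562982 L, rounded to 4 dp:

282.0056 L


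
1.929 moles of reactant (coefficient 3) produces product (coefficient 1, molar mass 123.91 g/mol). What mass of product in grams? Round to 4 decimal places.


Use the coefficient ratio to convert reactant moles to product moles, then multiply by the product's molar mass.
moles_P = moles_R * (coeff_P / coeff_R) = 1.929 * (1/3) = 0.643
mass_P = moles_P * M_P = 0.643 * 123.91
mass_P = 79.67413 g, rounded to 4 dp:

79.6741 g


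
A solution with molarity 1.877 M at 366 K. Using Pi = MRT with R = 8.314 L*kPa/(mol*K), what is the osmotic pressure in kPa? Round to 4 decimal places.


Osmotic pressure (van't Hoff): Pi = M*R*T.
RT = 8.314 * 366 = 3042.924
Pi = 1.877 * 3042.924
Pi = 5711.568348 kPa, rounded to 4 dp:

5711.5683 kPa


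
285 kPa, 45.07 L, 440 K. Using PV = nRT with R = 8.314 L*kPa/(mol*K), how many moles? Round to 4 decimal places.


PV = nRT, solve for n = PV / (RT).
PV = 285 * 45.07 = 12844.95
RT = 8.314 * 440 = 3658.16
n = 12844.95 / 3658.16
n = 3.51131443 mol, rounded to 4 dp:

3.5113 mol


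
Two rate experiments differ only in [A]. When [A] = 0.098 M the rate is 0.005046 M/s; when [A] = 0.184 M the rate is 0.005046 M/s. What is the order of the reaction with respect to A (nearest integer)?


Rate is proportional to [A]^n, so rate2/rate1 = ([A]2/[A]1)^n. Take logs to solve for n.
rate2/rate1 = 0.005046 / 0.005046 = 1.0
[A]2/[A]1 = 0.184 / 0.098 = 1.8776
n = ln(1.0) / ln(1.8776) = 0.0
Nearest integer order:

0


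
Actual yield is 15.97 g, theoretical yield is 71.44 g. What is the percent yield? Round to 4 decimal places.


% yield = 100 * actual / theoretical
% yield = 100 * 15.97 / 71.44
% yield = 22.35442329 %, rounded to 4 dp:

22.3544 %


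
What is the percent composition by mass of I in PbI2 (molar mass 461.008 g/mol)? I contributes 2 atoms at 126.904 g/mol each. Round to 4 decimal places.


pct = 100 * (n_elem * M_elem) / M_total
mass_contribution = 2 * 126.904 = 253.808 g/mol
pct = 100 * 253.808 / 461.008
pct = 55.05500989 %, rounded to 4 dp:

55.0550 %


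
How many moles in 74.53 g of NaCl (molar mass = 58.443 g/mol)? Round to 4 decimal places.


n = mass / M
n = 74.53 / 58.443
n = 1.27525965 mol, rounded to 4 dp:

1.2753 mol


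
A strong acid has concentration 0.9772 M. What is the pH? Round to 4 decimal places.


A strong acid dissociates completely, so [H+] equals the given concentration.
pH = -log10([H+]) = -log10(0.9772)
pH = 0.01001654, rounded to 4 dp:

0.0100


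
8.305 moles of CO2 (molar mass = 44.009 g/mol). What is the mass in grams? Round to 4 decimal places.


mass = n * M
mass = 8.305 * 44.009
mass = 365.494745 g, rounded to 4 dp:

365.4947 g


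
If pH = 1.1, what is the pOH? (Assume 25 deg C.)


At 25 deg C, pH + pOH = 14.
pOH = 14 - pH = 14 - 1.1
pOH = 12.9:

12.90


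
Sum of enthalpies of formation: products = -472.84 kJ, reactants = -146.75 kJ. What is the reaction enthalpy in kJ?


dH_rxn = sum(dH_f products) - sum(dH_f reactants)
dH_rxn = -472.84 - (-146.75)
dH_rxn = -326.09 kJ:

-326.09 kJ


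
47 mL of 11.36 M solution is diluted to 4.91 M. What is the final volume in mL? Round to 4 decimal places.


Dilution: M1*V1 = M2*V2, solve for V2.
V2 = M1*V1 / M2
V2 = 11.36 * 47 / 4.91
V2 = 533.92 / 4.91
V2 = 108.7413442 mL, rounded to 4 dp:

108.7413 mL


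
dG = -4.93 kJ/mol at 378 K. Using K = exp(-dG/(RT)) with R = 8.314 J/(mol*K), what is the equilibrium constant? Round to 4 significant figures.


dG is in kJ/mol; multiply by 1000 to match R in J/(mol*K).
RT = 8.314 * 378 = 3142.692 J/mol
exponent = -dG*1000 / (RT) = -(-4.93*1000) / 3142.692 = 1.56871879
K = exp(1.56871879)
K = 4.8004938, rounded to 4 significant figures:

4.800


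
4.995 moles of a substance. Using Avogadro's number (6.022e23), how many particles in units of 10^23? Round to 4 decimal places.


N = n * NA, then divide by 1e23 for the requested units.
N / 1e23 = n * 6.022
N / 1e23 = 4.995 * 6.022
N / 1e23 = 30.07989, rounded to 4 dp:

30.0799


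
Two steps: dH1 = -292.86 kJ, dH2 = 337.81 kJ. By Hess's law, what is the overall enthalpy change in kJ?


Hess's law: enthalpy is a state function, so add the step enthalpies.
dH_total = dH1 + dH2 = -292.86 + (337.81)
dH_total = 44.95 kJ:

44.95 kJ


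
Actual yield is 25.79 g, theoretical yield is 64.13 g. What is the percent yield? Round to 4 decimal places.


% yield = 100 * actual / theoretical
% yield = 100 * 25.79 / 64.13
% yield = 40.2151879 %, rounded to 4 dp:

40.2152 %


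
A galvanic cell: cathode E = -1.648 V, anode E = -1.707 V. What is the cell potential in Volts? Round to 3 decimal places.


Standard cell potential: E_cell = E_cathode - E_anode.
E_cell = -1.648 - (-1.707)
E_cell = 0.059 V, rounded to 3 dp:

0.059 V


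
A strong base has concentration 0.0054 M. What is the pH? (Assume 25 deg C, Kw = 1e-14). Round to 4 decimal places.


A strong base dissociates completely, so [OH-] equals the given concentration.
pOH = -log10([OH-]) = -log10(0.0054) = 2.267606
pH = 14 - pOH = 14 - 2.267606
pH = 11.732394, rounded to 4 dp:

11.7324


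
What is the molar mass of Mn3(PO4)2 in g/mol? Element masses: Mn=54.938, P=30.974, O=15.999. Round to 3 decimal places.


M = sum(count * atomic_mass) over atoms.
M = 3*54.938 + 2*30.974 + 8*15.999
M = 164.814 + 61.948 + 127.992
M = 354.754 g/mol, rounded to 3 dp:

354.754 g/mol


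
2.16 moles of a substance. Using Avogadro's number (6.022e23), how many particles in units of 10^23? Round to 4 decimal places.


N = n * NA, then divide by 1e23 for the requested units.
N / 1e23 = n * 6.022
N / 1e23 = 2.16 * 6.022
N / 1e23 = 13.00752, rounded to 4 dp:

13.0075


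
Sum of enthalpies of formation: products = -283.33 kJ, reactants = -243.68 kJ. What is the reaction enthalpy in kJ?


dH_rxn = sum(dH_f products) - sum(dH_f reactants)
dH_rxn = -283.33 - (-243.68)
dH_rxn = -39.65 kJ:

-39.65 kJ


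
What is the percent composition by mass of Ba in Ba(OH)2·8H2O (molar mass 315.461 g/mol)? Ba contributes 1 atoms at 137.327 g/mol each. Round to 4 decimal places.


pct = 100 * (n_elem * M_elem) / M_total
mass_contribution = 1 * 137.327 = 137.327 g/mol
pct = 100 * 137.327 / 315.461
pct = 43.53216404 %, rounded to 4 dp:

43.5322 %


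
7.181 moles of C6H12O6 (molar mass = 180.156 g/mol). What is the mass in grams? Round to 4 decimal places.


mass = n * M
mass = 7.181 * 180.156
mass = 1293.700236 g, rounded to 4 dp:

1293.7002 g


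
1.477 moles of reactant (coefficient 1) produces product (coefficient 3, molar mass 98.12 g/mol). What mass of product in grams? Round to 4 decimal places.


Use the coefficient ratio to convert reactant moles to product moles, then multiply by the product's molar mass.
moles_P = moles_R * (coeff_P / coeff_R) = 1.477 * (3/1) = 4.431
mass_P = moles_P * M_P = 4.431 * 98.12
mass_P = 434.76972 g, rounded to 4 dp:

434.7697 g


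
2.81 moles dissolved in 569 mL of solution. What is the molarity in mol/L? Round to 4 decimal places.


Convert volume to liters: V_L = V_mL / 1000.
V_L = 569 / 1000 = 0.569 L
M = n / V_L = 2.81 / 0.569
M = 4.93848858 mol/L, rounded to 4 dp:

4.9385 mol/L


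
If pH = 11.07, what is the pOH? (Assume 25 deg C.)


At 25 deg C, pH + pOH = 14.
pOH = 14 - pH = 14 - 11.07
pOH = 2.93:

2.93


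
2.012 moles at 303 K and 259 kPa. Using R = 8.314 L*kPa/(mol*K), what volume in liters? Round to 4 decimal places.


PV = nRT, solve for V = nRT / P.
nRT = 2.012 * 8.314 * 303 = 5068.5137
V = 5068.5137 / 259
V = 19.56955097 L, rounded to 4 dp:

19.5696 L


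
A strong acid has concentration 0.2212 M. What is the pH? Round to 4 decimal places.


A strong acid dissociates completely, so [H+] equals the given concentration.
pH = -log10([H+]) = -log10(0.2212)
pH = 0.65521488, rounded to 4 dp:

0.6552


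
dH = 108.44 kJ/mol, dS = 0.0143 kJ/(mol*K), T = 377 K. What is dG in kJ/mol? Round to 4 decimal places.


Gibbs: dG = dH - T*dS (consistent units, dS already in kJ/(mol*K)).
T*dS = 377 * 0.0143 = 5.3911
dG = 108.44 - (5.3911)
dG = 103.0489 kJ/mol, rounded to 4 dp:

103.0489 kJ/mol


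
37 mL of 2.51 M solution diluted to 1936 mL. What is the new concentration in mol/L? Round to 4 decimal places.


Dilution: M1*V1 = M2*V2, solve for M2.
M2 = M1*V1 / V2
M2 = 2.51 * 37 / 1936
M2 = 92.87 / 1936
M2 = 0.04797004 mol/L, rounded to 4 dp:

0.0480 mol/L


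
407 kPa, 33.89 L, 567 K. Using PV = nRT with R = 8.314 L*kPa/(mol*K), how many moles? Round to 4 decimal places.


PV = nRT, solve for n = PV / (RT).
PV = 407 * 33.89 = 13793.23
RT = 8.314 * 567 = 4714.038
n = 13793.23 / 4714.038
n = 2.92599041 mol, rounded to 4 dp:

2.9260 mol


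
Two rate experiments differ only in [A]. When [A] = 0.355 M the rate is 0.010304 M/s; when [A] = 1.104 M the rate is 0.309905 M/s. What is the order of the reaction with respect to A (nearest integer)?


Rate is proportional to [A]^n, so rate2/rate1 = ([A]2/[A]1)^n. Take logs to solve for n.
rate2/rate1 = 0.309905 / 0.010304 = 30.0762
[A]2/[A]1 = 1.104 / 0.355 = 3.1099
n = ln(30.0762) / ln(3.1099) = 3.0
Nearest integer order:

3


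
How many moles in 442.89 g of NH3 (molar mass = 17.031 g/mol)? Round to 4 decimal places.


n = mass / M
n = 442.89 / 17.031
n = 26.00493218 mol, rounded to 4 dp:

26.0049 mol


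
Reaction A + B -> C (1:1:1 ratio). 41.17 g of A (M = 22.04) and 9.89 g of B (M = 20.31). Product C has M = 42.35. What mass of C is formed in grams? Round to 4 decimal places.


Find moles of each reactant; the smaller value is the limiting reagent in a 1:1:1 reaction, so moles_C equals moles of the limiter.
n_A = mass_A / M_A = 41.17 / 22.04 = 1.867967 mol
n_B = mass_B / M_B = 9.89 / 20.31 = 0.486952 mol
Limiting reagent: B (smaller), n_limiting = 0.486952 mol
mass_C = n_limiting * M_C = 0.486952 * 42.35
mass_C = 20.6224172 g, rounded to 4 dp:

20.6224 g


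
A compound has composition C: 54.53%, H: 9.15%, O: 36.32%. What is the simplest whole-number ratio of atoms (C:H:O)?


Assume 100 g of compound, divide each mass% by atomic mass to get moles, then normalize by the smallest to get a raw atom ratio.
Moles per 100 g: C: 54.53/12.011 = 4.54, H: 9.15/1.008 = 9.0774, O: 36.32/15.999 = 2.2701
Raw ratio (divide by min = 2.2701): C: 2.0, H: 3.999, O: 1.0
Multiply by 1 to clear fractions: C: 2.0 ~= 2, H: 3.999 ~= 4, O: 1.0 ~= 1
Reduce by GCD to get the simplest whole-number ratio:

2:4:1


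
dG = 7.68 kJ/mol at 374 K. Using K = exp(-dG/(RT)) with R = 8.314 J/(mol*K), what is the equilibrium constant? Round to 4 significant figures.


dG is in kJ/mol; multiply by 1000 to match R in J/(mol*K).
RT = 8.314 * 374 = 3109.436 J/mol
exponent = -dG*1000 / (RT) = -(7.68*1000) / 3109.436 = -2.46990129
K = exp(-2.46990129)
K = 0.084593209, rounded to 4 significant figures:

0.08459


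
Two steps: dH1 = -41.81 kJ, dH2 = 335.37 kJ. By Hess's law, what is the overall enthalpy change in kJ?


Hess's law: enthalpy is a state function, so add the step enthalpies.
dH_total = dH1 + dH2 = -41.81 + (335.37)
dH_total = 293.56 kJ:

293.56 kJ


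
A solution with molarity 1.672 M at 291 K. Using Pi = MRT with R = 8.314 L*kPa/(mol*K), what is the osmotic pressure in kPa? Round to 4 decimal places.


Osmotic pressure (van't Hoff): Pi = M*R*T.
RT = 8.314 * 291 = 2419.374
Pi = 1.672 * 2419.374
Pi = 4045.193328 kPa, rounded to 4 dp:

4045.1933 kPa


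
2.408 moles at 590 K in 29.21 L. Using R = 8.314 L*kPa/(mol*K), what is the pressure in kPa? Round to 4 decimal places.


PV = nRT, solve for P = nRT / V.
nRT = 2.408 * 8.314 * 590 = 11811.8661
P = 11811.8661 / 29.21
P = 404.37747689 kPa, rounded to 4 dp:

404.3775 kPa


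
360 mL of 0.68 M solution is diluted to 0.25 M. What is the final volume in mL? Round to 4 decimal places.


Dilution: M1*V1 = M2*V2, solve for V2.
V2 = M1*V1 / M2
V2 = 0.68 * 360 / 0.25
V2 = 244.8 / 0.25
V2 = 979.2 mL, rounded to 4 dp:

979.2000 mL


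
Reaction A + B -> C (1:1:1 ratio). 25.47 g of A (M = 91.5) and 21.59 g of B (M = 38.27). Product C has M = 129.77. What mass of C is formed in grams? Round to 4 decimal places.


Find moles of each reactant; the smaller value is the limiting reagent in a 1:1:1 reaction, so moles_C equals moles of the limiter.
n_A = mass_A / M_A = 25.47 / 91.5 = 0.278361 mol
n_B = mass_B / M_B = 21.59 / 38.27 = 0.564149 mol
Limiting reagent: A (smaller), n_limiting = 0.278361 mol
mass_C = n_limiting * M_C = 0.278361 * 129.77
mass_C = 36.12290697 g, rounded to 4 dp:

36.1229 g


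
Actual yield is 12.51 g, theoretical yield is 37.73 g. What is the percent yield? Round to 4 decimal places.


% yield = 100 * actual / theoretical
% yield = 100 * 12.51 / 37.73
% yield = 33.15663928 %, rounded to 4 dp:

33.1566 %


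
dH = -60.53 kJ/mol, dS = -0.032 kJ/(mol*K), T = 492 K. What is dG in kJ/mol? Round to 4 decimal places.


Gibbs: dG = dH - T*dS (consistent units, dS already in kJ/(mol*K)).
T*dS = 492 * -0.032 = -15.744
dG = -60.53 - (-15.744)
dG = -44.786 kJ/mol, rounded to 4 dp:

-44.7860 kJ/mol


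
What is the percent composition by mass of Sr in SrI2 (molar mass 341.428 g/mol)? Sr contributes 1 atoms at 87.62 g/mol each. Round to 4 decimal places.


pct = 100 * (n_elem * M_elem) / M_total
mass_contribution = 1 * 87.62 = 87.62 g/mol
pct = 100 * 87.62 / 341.428
pct = 25.66280446 %, rounded to 4 dp:

25.6628 %


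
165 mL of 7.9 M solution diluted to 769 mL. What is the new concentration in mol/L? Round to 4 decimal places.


Dilution: M1*V1 = M2*V2, solve for M2.
M2 = M1*V1 / V2
M2 = 7.9 * 165 / 769
M2 = 1303.5 / 769
M2 = 1.69505852 mol/L, rounded to 4 dp:

1.6951 mol/L


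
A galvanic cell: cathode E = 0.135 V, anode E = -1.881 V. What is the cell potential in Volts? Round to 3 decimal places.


Standard cell potential: E_cell = E_cathode - E_anode.
E_cell = 0.135 - (-1.881)
E_cell = 2.016 V, rounded to 3 dp:

2.016 V


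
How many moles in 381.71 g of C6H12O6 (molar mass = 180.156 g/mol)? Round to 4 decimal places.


n = mass / M
n = 381.71 / 180.156
n = 2.11877484 mol, rounded to 4 dp:

2.1188 mol


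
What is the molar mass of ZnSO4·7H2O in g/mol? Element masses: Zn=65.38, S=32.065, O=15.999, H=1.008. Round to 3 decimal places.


M = sum(count * atomic_mass) over atoms.
M = 1*65.38 + 1*32.065 + 11*15.999 + 14*1.008
M = 65.38 + 32.065 + 175.989 + 14.112
M = 287.546 g/mol, rounded to 3 dp:

287.546 g/mol


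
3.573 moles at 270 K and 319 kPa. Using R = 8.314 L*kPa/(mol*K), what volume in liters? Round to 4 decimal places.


PV = nRT, solve for V = nRT / P.
nRT = 3.573 * 8.314 * 270 = 8020.5989
V = 8020.5989 / 319
V = 25.14294326 L, rounded to 4 dp:

25.1429 L


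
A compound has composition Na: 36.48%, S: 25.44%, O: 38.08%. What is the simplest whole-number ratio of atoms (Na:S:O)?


Assume 100 g of compound, divide each mass% by atomic mass to get moles, then normalize by the smallest to get a raw atom ratio.
Moles per 100 g: Na: 36.48/22.99 = 1.5868, S: 25.44/32.065 = 0.7934, O: 38.08/15.999 = 2.3801
Raw ratio (divide by min = 0.7934): Na: 2.0, S: 1.0, O: 3.0
Multiply by 1 to clear fractions: Na: 2.0 ~= 2, S: 1.0 ~= 1, O: 3.0 ~= 3
Reduce by GCD to get the simplest whole-number ratio:

2:1:3


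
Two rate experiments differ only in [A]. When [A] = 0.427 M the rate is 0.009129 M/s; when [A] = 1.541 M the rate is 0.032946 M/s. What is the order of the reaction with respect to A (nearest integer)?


Rate is proportional to [A]^n, so rate2/rate1 = ([A]2/[A]1)^n. Take logs to solve for n.
rate2/rate1 = 0.032946 / 0.009129 = 3.6089
[A]2/[A]1 = 1.541 / 0.427 = 3.6089
n = ln(3.6089) / ln(3.6089) = 1.0
Nearest integer order:

1


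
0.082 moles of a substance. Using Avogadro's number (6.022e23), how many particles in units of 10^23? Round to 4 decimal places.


N = n * NA, then divide by 1e23 for the requested units.
N / 1e23 = n * 6.022
N / 1e23 = 0.082 * 6.022
N / 1e23 = 0.493804, rounded to 4 dp:

0.4938


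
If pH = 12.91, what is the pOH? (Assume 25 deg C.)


At 25 deg C, pH + pOH = 14.
pOH = 14 - pH = 14 - 12.91
pOH = 1.09:

1.09


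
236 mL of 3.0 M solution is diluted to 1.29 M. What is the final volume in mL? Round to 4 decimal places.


Dilution: M1*V1 = M2*V2, solve for V2.
V2 = M1*V1 / M2
V2 = 3.0 * 236 / 1.29
V2 = 708.0 / 1.29
V2 = 548.8372093 mL, rounded to 4 dp:

548.8372 mL


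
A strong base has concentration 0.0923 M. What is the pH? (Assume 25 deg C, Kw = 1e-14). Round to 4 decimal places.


A strong base dissociates completely, so [OH-] equals the given concentration.
pOH = -log10([OH-]) = -log10(0.0923) = 1.034798
pH = 14 - pOH = 14 - 1.034798
pH = 12.965202, rounded to 4 dp:

12.9652


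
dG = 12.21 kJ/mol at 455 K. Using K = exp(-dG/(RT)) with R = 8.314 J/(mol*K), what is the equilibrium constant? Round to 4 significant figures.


dG is in kJ/mol; multiply by 1000 to match R in J/(mol*K).
RT = 8.314 * 455 = 3782.87 J/mol
exponent = -dG*1000 / (RT) = -(12.21*1000) / 3782.87 = -3.22770806
K = exp(-3.22770806)
K = 0.039648266, rounded to 4 significant figures:

0.03965


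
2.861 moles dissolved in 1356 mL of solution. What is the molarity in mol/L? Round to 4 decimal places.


Convert volume to liters: V_L = V_mL / 1000.
V_L = 1356 / 1000 = 1.356 L
M = n / V_L = 2.861 / 1.356
M = 2.10988201 mol/L, rounded to 4 dp:

2.1099 mol/L


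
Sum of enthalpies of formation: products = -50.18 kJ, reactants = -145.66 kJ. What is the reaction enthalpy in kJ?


dH_rxn = sum(dH_f products) - sum(dH_f reactants)
dH_rxn = -50.18 - (-145.66)
dH_rxn = 95.48 kJ:

95.48 kJ


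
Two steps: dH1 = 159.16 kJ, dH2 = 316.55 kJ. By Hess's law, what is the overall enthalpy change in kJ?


Hess's law: enthalpy is a state function, so add the step enthalpies.
dH_total = dH1 + dH2 = 159.16 + (316.55)
dH_total = 475.71 kJ:

475.71 kJ


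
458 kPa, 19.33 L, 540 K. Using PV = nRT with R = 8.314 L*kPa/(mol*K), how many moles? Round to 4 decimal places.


PV = nRT, solve for n = PV / (RT).
PV = 458 * 19.33 = 8853.14
RT = 8.314 * 540 = 4489.56
n = 8853.14 / 4489.56
n = 1.97193934 mol, rounded to 4 dp:

1.9719 mol


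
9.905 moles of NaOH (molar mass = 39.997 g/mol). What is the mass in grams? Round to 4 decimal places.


mass = n * M
mass = 9.905 * 39.997
mass = 396.170285 g, rounded to 4 dp:

396.1703 g


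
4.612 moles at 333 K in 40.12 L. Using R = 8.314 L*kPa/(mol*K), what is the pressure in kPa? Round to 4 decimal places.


PV = nRT, solve for P = nRT / V.
nRT = 4.612 * 8.314 * 333 = 12768.6079
P = 12768.6079 / 40.12
P = 318.26041625 kPa, rounded to 4 dp:

318.2604 kPa


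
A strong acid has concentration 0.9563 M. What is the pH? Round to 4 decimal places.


A strong acid dissociates completely, so [H+] equals the given concentration.
pH = -log10([H+]) = -log10(0.9563)
pH = 0.01940584, rounded to 4 dp:

0.0194


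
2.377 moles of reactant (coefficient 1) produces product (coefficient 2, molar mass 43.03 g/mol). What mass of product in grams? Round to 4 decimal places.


Use the coefficient ratio to convert reactant moles to product moles, then multiply by the product's molar mass.
moles_P = moles_R * (coeff_P / coeff_R) = 2.377 * (2/1) = 4.754
mass_P = moles_P * M_P = 4.754 * 43.03
mass_P = 204.56462 g, rounded to 4 dp:

204.5646 g


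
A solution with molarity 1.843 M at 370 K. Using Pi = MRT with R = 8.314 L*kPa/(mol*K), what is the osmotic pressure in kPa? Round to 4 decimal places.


Osmotic pressure (van't Hoff): Pi = M*R*T.
RT = 8.314 * 370 = 3076.18
Pi = 1.843 * 3076.18
Pi = 5669.39974 kPa, rounded to 4 dp:

5669.3997 kPa


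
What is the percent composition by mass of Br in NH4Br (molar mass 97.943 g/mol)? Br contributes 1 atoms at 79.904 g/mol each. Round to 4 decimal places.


pct = 100 * (n_elem * M_elem) / M_total
mass_contribution = 1 * 79.904 = 79.904 g/mol
pct = 100 * 79.904 / 97.943
pct = 81.58214472 %, rounded to 4 dp:

81.5821 %


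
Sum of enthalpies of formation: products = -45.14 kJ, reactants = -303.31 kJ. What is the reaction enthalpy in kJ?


dH_rxn = sum(dH_f products) - sum(dH_f reactants)
dH_rxn = -45.14 - (-303.31)
dH_rxn = 258.17 kJ:

258.17 kJ


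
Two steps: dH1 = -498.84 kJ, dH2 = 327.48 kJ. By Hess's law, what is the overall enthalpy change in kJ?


Hess's law: enthalpy is a state function, so add the step enthalpies.
dH_total = dH1 + dH2 = -498.84 + (327.48)
dH_total = -171.36 kJ:

-171.36 kJ


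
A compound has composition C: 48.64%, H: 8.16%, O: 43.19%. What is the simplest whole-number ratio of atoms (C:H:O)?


Assume 100 g of compound, divide each mass% by atomic mass to get moles, then normalize by the smallest to get a raw atom ratio.
Moles per 100 g: C: 48.64/12.011 = 4.0496, H: 8.16/1.008 = 8.0952, O: 43.19/15.999 = 2.6995
Raw ratio (divide by min = 2.6995): C: 1.5, H: 2.999, O: 1.0
Multiply by 2 to clear fractions: C: 3.0 ~= 3, H: 5.997 ~= 6, O: 2.0 ~= 2
Reduce by GCD to get the simplest whole-number ratio:

3:6:2


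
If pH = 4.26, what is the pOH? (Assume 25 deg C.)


At 25 deg C, pH + pOH = 14.
pOH = 14 - pH = 14 - 4.26
pOH = 9.74:

9.74


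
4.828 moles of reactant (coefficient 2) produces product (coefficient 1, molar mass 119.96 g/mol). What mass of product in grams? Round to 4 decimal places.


Use the coefficient ratio to convert reactant moles to product moles, then multiply by the product's molar mass.
moles_P = moles_R * (coeff_P / coeff_R) = 4.828 * (1/2) = 2.414
mass_P = moles_P * M_P = 2.414 * 119.96
mass_P = 289.58344 g, rounded to 4 dp:

289.5834 g


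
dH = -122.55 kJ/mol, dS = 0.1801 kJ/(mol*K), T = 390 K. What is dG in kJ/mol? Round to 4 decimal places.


Gibbs: dG = dH - T*dS (consistent units, dS already in kJ/(mol*K)).
T*dS = 390 * 0.1801 = 70.239
dG = -122.55 - (70.239)
dG = -192.789 kJ/mol, rounded to 4 dp:

-192.7890 kJ/mol


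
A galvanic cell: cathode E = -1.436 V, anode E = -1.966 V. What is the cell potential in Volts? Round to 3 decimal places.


Standard cell potential: E_cell = E_cathode - E_anode.
E_cell = -1.436 - (-1.966)
E_cell = 0.53 V, rounded to 3 dp:

0.530 V


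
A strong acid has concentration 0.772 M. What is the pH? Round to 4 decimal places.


A strong acid dissociates completely, so [H+] equals the given concentration.
pH = -log10([H+]) = -log10(0.772)
pH = 0.1123827, rounded to 4 dp:

0.1124


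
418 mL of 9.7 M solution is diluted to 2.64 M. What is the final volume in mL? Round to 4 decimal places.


Dilution: M1*V1 = M2*V2, solve for V2.
V2 = M1*V1 / M2
V2 = 9.7 * 418 / 2.64
V2 = 4054.6 / 2.64
V2 = 1535.83333333 mL, rounded to 4 dp:

1535.8333 mL
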